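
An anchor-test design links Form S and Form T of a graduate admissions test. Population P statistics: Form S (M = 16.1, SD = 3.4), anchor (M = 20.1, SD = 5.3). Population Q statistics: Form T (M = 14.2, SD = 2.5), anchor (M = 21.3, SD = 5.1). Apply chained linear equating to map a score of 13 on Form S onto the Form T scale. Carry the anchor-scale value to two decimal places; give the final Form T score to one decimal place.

Form S → anchor (Population P): v = (5.3/3.4)(13 − 16.1) + 20.1 = 15.27
anchor → Form T (Population Q): y = (2.5/5.1)(15.27 − 21.3) + 14.2 = 11.2

11.2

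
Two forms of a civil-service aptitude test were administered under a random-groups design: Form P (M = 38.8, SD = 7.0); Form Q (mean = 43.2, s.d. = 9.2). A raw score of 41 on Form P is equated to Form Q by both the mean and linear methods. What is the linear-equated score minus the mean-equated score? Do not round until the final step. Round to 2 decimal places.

Mean-equated: 41 + (43.2 − 38.8) = 45.40
Linear-equated: (9.2/7.0)(41 − 38.8) + 43.2 = 46.091
Difference = 46.091 − 45.40 = 0.69

0.69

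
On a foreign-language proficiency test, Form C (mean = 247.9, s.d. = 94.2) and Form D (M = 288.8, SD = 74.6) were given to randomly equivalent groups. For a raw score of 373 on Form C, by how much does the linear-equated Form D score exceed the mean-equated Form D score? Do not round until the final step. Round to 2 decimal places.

-26.03

Mean-equated: 373 + (288.8 − 247.9) = 413.90
Linear-equated: (74.6/94.2)(373 − 247.9) + 288.8 = 387.871
Difference = 387.871 − 413.90 = -26.03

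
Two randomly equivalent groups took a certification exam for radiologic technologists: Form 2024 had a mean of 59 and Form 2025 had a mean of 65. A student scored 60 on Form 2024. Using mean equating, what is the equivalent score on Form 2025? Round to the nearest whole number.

66

Mean equating: y = x + (M_Y − M_X) = 60 + (65 − 59) = 66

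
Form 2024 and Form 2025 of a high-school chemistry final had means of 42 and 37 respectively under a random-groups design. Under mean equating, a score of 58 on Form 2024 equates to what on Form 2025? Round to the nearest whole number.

Mean equating: y = x + (M_Y − M_X) = 58 + (37 − 42) = 53

53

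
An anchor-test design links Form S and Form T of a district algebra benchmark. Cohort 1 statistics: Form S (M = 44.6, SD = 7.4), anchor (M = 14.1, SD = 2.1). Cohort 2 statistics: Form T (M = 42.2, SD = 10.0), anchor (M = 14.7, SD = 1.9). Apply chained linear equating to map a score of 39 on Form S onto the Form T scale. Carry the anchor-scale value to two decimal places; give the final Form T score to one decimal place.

Form S → anchor (Cohort 1): v = (2.1/7.4)(39 − 44.6) + 14.1 = 12.51
anchor → Form T (Cohort 2): y = (10.0/1.9)(12.51 − 14.7) + 42.2 = 30.7

30.7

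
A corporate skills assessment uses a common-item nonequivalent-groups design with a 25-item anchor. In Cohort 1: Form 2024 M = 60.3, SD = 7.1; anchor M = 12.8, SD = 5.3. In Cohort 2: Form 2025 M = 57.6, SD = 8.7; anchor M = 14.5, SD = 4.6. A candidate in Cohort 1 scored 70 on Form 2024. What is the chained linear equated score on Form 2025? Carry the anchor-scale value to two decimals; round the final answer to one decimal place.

Form 2024 → anchor (Cohort 1): v = (5.3/7.1)(70 − 60.3) + 12.8 = 20.04
anchor → Form 2025 (Cohort 2): y = (8.7/4.6)(20.04 − 14.5) + 57.6 = 68.1

68.1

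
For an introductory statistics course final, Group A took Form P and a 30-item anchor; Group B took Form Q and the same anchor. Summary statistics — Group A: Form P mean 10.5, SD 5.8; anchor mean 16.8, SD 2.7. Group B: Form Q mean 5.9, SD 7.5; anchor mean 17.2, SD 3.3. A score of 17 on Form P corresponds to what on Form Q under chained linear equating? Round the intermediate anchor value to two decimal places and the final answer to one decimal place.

11.9

Form P → anchor (Group A): v = (2.7/5.8)(17 − 10.5) + 16.8 = 19.83
anchor → Form Q (Group B): y = (7.5/3.3)(19.83 − 17.2) + 5.9 = 11.9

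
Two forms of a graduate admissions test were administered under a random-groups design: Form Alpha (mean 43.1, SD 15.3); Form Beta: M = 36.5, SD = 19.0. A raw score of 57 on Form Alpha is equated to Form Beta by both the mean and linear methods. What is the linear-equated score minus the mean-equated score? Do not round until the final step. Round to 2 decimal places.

Mean-equated: 57 + (36.5 − 43.1) = 50.40
Linear-equated: (19.0/15.3)(57 − 43.1) + 36.5 = 53.761
Difference = 53.761 − 50.40 = 3.36

3.36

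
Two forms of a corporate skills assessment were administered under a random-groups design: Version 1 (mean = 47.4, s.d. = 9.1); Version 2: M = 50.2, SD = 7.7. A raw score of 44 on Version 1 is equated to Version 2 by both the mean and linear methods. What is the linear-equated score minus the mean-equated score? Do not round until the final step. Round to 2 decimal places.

0.52

Mean-equated: 44 + (50.2 − 47.4) = 46.80
Linear-equated: (7.7/9.1)(44 − 47.4) + 50.2 = 47.323
Difference = 47.323 − 46.80 = 0.52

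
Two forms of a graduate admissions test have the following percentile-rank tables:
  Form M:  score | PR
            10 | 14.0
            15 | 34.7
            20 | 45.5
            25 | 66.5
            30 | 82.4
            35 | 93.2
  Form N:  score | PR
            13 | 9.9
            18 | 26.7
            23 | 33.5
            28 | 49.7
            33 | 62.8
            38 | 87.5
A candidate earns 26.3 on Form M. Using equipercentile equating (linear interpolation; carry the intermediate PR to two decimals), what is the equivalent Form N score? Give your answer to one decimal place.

34.6

PR of 26.3 on Form M: 66.5 + (26.3 − 25)/(30 − 25) × (82.4 − 66.5) = 70.63
On Form N, PR 70.63 falls between score 33 (PR 62.8) and 38 (PR 87.5).
Interpolate: 33 + (70.63 − 62.8)/(87.5 − 62.8) × (38 − 33) = 34.6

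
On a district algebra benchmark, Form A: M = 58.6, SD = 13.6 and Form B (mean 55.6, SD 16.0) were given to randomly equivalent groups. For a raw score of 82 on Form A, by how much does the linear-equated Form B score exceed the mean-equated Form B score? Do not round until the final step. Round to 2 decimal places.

4.13

Mean-equated: 82 + (55.6 − 58.6) = 79.00
Linear-equated: (16.0/13.6)(82 − 58.6) + 55.6 = 83.129
Difference = 83.129 − 79.00 = 4.13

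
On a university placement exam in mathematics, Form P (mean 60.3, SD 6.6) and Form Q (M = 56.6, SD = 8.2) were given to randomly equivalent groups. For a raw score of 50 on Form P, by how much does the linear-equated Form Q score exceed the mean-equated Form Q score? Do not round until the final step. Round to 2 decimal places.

-2.50

Mean-equated: 50 + (56.6 − 60.3) = 46.30
Linear-equated: (8.2/6.6)(50 − 60.3) + 56.6 = 43.803
Difference = 43.803 − 46.30 = -2.50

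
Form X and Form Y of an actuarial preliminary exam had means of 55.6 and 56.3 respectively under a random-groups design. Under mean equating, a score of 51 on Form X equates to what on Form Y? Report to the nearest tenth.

Mean equating: y = x + (M_Y − M_X) = 51 + (56.3 − 55.6) = 51.7

51.7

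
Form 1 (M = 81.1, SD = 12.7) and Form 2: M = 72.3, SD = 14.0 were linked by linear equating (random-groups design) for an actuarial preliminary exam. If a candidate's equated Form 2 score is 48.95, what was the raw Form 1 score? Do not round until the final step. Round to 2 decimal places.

Invert y = (SD_Y/SD_X)(x − M_X) + M_Y:
x = (SD_X/SD_Y)(y − M_Y) + M_X = (12.7/14.0)(48.95 − 72.3) + 81.1
x = 0.907143 × -23.350 + 81.1 = 59.92

59.92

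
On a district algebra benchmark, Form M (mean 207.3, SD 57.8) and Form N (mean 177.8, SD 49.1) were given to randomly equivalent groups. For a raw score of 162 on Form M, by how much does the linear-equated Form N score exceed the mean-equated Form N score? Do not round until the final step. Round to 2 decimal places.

Mean-equated: 162 + (177.8 − 207.3) = 132.50
Linear-equated: (49.1/57.8)(162 − 207.3) + 177.8 = 139.319
Difference = 139.319 − 132.50 = 6.82

6.82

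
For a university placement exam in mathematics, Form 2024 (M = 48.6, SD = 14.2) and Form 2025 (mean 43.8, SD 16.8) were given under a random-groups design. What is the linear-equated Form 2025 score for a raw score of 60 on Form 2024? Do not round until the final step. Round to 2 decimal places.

57.29

Linear equating: y = (SD_Y/SD_X)(x − M_X) + M_Y
y = (16.8/14.2)(60 − 48.6) + 43.8
y = 1.183099 × 11.4 + 43.8 = 13.4873 + 43.8 = 57.29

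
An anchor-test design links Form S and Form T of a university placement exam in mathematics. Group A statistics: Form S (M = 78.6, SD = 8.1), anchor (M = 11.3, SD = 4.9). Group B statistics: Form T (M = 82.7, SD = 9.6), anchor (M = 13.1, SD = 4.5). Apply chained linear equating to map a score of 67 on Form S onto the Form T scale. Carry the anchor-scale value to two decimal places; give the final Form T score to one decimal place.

63.9

Form S → anchor (Group A): v = (4.9/8.1)(67 − 78.6) + 11.3 = 4.28
anchor → Form T (Group B): y = (9.6/4.5)(4.28 − 13.1) + 82.7 = 63.9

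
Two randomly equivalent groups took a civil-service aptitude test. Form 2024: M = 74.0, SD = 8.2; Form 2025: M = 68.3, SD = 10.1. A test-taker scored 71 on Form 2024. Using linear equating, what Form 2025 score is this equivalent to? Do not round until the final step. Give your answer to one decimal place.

64.6

Linear equating: y = (SD_Y/SD_X)(x − M_X) + M_Y
y = (10.1/8.2)(71 − 74.0) + 68.3
y = 1.231707 × -3.0 + 68.3 = -3.6951 + 68.3 = 64.6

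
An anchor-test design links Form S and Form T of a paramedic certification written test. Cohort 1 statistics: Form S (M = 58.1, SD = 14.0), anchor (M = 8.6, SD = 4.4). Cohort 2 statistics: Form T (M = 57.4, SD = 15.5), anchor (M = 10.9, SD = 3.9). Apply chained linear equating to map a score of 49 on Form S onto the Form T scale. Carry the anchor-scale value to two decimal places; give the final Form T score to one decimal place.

Form S → anchor (Cohort 1): v = (4.4/14.0)(49 − 58.1) + 8.6 = 5.74
anchor → Form T (Cohort 2): y = (15.5/3.9)(5.74 − 10.9) + 57.4 = 36.9

36.9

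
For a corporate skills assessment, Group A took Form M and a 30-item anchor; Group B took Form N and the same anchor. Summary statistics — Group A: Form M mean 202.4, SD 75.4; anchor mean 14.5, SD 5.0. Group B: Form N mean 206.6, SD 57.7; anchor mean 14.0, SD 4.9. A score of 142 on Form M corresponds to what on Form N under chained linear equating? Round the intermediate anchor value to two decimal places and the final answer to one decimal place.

Form M → anchor (Group A): v = (5.0/75.4)(142 − 202.4) + 14.5 = 10.49
anchor → Form N (Group B): y = (57.7/4.9)(10.49 − 14.0) + 206.6 = 165.3

165.3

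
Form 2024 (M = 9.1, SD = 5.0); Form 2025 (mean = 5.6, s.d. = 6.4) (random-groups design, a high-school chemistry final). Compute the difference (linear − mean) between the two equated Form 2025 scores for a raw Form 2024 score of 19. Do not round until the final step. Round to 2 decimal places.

Mean-equated: 19 + (5.6 − 9.1) = 15.50
Linear-equated: (6.4/5.0)(19 − 9.1) + 5.6 = 18.272
Difference = 18.272 − 15.50 = 2.77

2.77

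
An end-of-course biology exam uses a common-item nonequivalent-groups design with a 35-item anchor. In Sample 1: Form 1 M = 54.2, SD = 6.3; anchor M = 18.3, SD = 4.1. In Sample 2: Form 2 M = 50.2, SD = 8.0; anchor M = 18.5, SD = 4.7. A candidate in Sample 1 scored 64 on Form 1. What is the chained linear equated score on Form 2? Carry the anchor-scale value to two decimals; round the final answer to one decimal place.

Form 1 → anchor (Sample 1): v = (4.1/6.3)(64 − 54.2) + 18.3 = 24.68
anchor → Form 2 (Sample 2): y = (8.0/4.7)(24.68 − 18.5) + 50.2 = 60.7

60.7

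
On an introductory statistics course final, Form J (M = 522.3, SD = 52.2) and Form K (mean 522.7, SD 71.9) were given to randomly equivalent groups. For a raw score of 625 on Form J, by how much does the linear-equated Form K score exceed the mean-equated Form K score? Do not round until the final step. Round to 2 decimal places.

38.76

Mean-equated: 625 + (522.7 − 522.3) = 625.40
Linear-equated: (71.9/52.2)(625 − 522.3) + 522.7 = 664.158
Difference = 664.158 − 625.40 = 38.76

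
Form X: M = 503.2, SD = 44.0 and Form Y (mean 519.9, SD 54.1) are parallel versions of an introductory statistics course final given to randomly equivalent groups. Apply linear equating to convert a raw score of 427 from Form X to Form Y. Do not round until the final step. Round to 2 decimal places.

426.21

Linear equating: y = (SD_Y/SD_X)(x − M_X) + M_Y
y = (54.1/44.0)(427 − 503.2) + 519.9
y = 1.229545 × -76.2 + 519.9 = -93.6914 + 519.9 = 426.21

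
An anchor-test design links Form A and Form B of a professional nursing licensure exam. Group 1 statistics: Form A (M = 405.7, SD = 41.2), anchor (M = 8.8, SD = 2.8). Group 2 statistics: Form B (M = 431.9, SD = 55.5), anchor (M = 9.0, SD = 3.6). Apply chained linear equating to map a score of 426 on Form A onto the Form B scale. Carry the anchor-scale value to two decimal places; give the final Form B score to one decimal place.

450.1

Form A → anchor (Group 1): v = (2.8/41.2)(426 − 405.7) + 8.8 = 10.18
anchor → Form B (Group 2): y = (55.5/3.6)(10.18 − 9.0) + 431.9 = 450.1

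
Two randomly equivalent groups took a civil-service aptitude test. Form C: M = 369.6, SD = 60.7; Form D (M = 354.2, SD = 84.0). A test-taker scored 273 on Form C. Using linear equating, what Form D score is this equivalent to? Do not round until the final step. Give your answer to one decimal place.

Linear equating: y = (SD_Y/SD_X)(x − M_X) + M_Y
y = (84.0/60.7)(273 − 369.6) + 354.2
y = 1.383855 × -96.6 + 354.2 = -133.6804 + 354.2 = 220.5

220.5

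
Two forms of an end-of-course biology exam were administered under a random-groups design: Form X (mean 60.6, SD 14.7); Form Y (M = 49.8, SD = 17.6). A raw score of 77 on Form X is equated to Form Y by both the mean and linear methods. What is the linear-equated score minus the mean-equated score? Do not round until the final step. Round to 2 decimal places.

3.24

Mean-equated: 77 + (49.8 − 60.6) = 66.20
Linear-equated: (17.6/14.7)(77 − 60.6) + 49.8 = 69.435
Difference = 69.435 − 66.20 = 3.24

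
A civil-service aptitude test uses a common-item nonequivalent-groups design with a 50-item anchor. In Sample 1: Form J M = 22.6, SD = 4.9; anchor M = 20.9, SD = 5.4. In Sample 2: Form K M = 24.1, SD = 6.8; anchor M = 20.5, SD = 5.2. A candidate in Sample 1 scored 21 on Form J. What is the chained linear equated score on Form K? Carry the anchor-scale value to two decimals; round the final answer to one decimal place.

22.3

Form J → anchor (Sample 1): v = (5.4/4.9)(21 − 22.6) + 20.9 = 19.14
anchor → Form K (Sample 2): y = (6.8/5.2)(19.14 − 20.5) + 24.1 = 22.3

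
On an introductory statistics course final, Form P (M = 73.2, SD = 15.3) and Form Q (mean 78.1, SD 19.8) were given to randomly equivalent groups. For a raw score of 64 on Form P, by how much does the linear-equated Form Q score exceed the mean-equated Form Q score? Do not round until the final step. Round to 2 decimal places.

-2.71

Mean-equated: 64 + (78.1 − 73.2) = 68.90
Linear-equated: (19.8/15.3)(64 − 73.2) + 78.1 = 66.194
Difference = 66.194 − 68.90 = -2.71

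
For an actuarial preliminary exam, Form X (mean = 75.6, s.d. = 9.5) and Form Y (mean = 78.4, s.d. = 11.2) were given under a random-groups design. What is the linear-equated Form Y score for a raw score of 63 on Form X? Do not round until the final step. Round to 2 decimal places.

63.55

Linear equating: y = (SD_Y/SD_X)(x − M_X) + M_Y
y = (11.2/9.5)(63 − 75.6) + 78.4
y = 1.178947 × -12.6 + 78.4 = -14.8547 + 78.4 = 63.55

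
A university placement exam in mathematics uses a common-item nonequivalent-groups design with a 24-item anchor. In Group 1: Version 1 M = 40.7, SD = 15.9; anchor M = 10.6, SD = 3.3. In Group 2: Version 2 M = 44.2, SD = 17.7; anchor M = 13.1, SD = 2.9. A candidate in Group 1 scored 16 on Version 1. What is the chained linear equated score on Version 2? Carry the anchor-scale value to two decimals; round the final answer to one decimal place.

Version 1 → anchor (Group 1): v = (3.3/15.9)(16 − 40.7) + 10.6 = 5.47
anchor → Version 2 (Group 2): y = (17.7/2.9)(5.47 − 13.1) + 44.2 = -2.4

-2.4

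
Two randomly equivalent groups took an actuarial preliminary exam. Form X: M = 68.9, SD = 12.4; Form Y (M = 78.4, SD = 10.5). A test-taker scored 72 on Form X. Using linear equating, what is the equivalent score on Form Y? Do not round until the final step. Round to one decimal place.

Linear equating: y = (SD_Y/SD_X)(x − M_X) + M_Y
y = (10.5/12.4)(72 − 68.9) + 78.4
y = 0.846774 × 3.1 + 78.4 = 2.6250 + 78.4 = 81.0

81.0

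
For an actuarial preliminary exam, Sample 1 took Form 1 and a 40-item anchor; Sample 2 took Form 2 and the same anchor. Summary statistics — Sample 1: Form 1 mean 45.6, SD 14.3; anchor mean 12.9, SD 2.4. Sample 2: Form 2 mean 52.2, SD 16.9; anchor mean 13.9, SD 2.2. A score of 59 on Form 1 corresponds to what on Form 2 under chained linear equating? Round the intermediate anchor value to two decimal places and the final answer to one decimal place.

Form 1 → anchor (Sample 1): v = (2.4/14.3)(59 − 45.6) + 12.9 = 15.15
anchor → Form 2 (Sample 2): y = (16.9/2.2)(15.15 − 13.9) + 52.2 = 61.8

61.8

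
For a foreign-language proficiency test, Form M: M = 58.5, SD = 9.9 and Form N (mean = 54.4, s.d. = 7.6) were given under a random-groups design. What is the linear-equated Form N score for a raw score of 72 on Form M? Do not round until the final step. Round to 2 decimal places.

Linear equating: y = (SD_Y/SD_X)(x − M_X) + M_Y
y = (7.6/9.9)(72 − 58.5) + 54.4
y = 0.767677 × 13.5 + 54.4 = 10.3636 + 54.4 = 64.76

64.76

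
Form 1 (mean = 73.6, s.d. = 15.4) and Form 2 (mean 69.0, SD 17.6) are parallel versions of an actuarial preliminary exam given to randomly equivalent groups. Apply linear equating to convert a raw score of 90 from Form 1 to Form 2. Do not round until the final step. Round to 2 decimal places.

Linear equating: y = (SD_Y/SD_X)(x − M_X) + M_Y
y = (17.6/15.4)(90 − 73.6) + 69.0
y = 1.142857 × 16.4 + 69.0 = 18.7429 + 69.0 = 87.74

87.74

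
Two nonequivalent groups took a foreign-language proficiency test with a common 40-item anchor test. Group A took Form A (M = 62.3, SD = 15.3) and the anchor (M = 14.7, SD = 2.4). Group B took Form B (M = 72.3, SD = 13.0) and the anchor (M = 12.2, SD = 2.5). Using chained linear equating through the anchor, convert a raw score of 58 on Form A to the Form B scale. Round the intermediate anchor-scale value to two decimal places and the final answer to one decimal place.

Form A → anchor (Group A): v = (2.4/15.3)(58 − 62.3) + 14.7 = 14.03
anchor → Form B (Group B): y = (13.0/2.5)(14.03 − 12.2) + 72.3 = 81.8

81.8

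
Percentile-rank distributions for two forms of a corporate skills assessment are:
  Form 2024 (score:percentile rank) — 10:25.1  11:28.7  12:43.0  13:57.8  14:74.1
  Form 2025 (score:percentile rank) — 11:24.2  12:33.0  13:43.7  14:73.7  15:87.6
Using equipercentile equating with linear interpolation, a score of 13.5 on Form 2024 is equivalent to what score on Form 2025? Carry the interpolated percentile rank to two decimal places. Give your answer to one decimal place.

13.7

PR of 13.5 on Form 2024: 57.8 + (13.5 − 13)/(14 − 13) × (74.1 − 57.8) = 65.95
On Form 2025, PR 65.95 falls between score 13 (PR 43.7) and 14 (PR 73.7).
Interpolate: 13 + (65.95 − 43.7)/(73.7 − 43.7) × (14 − 13) = 13.7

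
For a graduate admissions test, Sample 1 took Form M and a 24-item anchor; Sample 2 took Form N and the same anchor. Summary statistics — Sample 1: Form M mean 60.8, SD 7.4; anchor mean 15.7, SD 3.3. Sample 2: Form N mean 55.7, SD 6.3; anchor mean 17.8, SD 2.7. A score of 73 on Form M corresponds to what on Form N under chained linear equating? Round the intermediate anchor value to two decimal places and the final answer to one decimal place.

Form M → anchor (Sample 1): v = (3.3/7.4)(73 − 60.8) + 15.7 = 21.14
anchor → Form N (Sample 2): y = (6.3/2.7)(21.14 − 17.8) + 55.7 = 63.5

63.5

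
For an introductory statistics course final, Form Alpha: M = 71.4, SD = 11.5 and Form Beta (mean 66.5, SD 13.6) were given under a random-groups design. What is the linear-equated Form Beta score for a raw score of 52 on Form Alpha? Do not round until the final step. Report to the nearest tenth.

43.6

Linear equating: y = (SD_Y/SD_X)(x − M_X) + M_Y
y = (13.6/11.5)(52 − 71.4) + 66.5
y = 1.182609 × -19.4 + 66.5 = -22.9426 + 66.5 = 43.6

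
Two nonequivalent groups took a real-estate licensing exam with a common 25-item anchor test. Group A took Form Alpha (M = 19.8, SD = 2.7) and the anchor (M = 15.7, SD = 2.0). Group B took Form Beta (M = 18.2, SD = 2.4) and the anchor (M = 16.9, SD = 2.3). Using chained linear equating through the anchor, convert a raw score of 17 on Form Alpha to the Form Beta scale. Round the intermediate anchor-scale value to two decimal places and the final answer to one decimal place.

14.8

Form Alpha → anchor (Group A): v = (2.0/2.7)(17 − 19.8) + 15.7 = 13.63
anchor → Form Beta (Group B): y = (2.4/2.3)(13.63 − 16.9) + 18.2 = 14.8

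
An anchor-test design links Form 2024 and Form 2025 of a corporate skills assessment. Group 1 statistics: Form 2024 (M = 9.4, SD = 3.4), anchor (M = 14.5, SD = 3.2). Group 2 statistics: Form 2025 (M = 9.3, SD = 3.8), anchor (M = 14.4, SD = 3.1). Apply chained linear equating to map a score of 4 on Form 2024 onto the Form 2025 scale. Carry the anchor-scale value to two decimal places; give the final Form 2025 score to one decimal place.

3.2

Form 2024 → anchor (Group 1): v = (3.2/3.4)(4 − 9.4) + 14.5 = 9.42
anchor → Form 2025 (Group 2): y = (3.8/3.1)(9.42 − 14.4) + 9.3 = 3.2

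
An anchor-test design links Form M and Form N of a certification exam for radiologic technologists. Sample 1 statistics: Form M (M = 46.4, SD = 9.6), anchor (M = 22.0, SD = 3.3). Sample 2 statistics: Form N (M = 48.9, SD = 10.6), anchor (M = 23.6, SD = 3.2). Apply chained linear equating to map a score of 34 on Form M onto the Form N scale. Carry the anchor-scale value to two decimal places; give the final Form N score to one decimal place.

Form M → anchor (Sample 1): v = (3.3/9.6)(34 − 46.4) + 22.0 = 17.74
anchor → Form N (Sample 2): y = (10.6/3.2)(17.74 − 23.6) + 48.9 = 29.5

29.5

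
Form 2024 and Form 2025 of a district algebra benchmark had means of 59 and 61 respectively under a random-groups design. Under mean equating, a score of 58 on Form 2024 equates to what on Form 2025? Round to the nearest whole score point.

Mean equating: y = x + (M_Y − M_X) = 58 + (61 − 59) = 60

60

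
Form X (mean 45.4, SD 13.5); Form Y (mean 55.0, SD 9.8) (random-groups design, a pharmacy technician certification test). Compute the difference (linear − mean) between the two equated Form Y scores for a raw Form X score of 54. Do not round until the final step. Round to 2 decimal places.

-2.36

Mean-equated: 54 + (55.0 − 45.4) = 63.60
Linear-equated: (9.8/13.5)(54 − 45.4) + 55.0 = 61.243
Difference = 61.243 − 63.60 = -2.36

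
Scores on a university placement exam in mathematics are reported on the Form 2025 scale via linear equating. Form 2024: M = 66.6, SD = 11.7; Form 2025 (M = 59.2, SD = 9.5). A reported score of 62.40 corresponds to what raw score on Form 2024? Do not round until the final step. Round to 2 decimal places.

Invert y = (SD_Y/SD_X)(x − M_X) + M_Y:
x = (SD_X/SD_Y)(y − M_Y) + M_X = (11.7/9.5)(62.40 − 59.2) + 66.6
x = 1.231579 × 3.200 + 66.6 = 70.54

70.54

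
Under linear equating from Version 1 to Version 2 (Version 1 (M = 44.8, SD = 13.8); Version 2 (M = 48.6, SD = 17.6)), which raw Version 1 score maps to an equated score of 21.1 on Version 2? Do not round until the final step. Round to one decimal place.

23.2

Invert y = (SD_Y/SD_X)(x − M_X) + M_Y:
x = (SD_X/SD_Y)(y − M_Y) + M_X = (13.8/17.6)(21.1 − 48.6) + 44.8
x = 0.784091 × -27.500 + 44.8 = 23.2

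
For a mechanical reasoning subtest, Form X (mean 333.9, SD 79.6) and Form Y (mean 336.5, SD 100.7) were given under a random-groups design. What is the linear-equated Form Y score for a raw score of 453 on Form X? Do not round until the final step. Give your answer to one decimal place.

487.2

Linear equating: y = (SD_Y/SD_X)(x − M_X) + M_Y
y = (100.7/79.6)(453 − 333.9) + 336.5
y = 1.265075 × 119.1 + 336.5 = 150.6705 + 336.5 = 487.2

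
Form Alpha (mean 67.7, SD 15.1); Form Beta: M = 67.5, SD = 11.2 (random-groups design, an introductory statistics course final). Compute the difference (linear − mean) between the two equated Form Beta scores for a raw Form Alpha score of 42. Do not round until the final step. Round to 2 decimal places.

Mean-equated: 42 + (67.5 − 67.7) = 41.80
Linear-equated: (11.2/15.1)(42 − 67.7) + 67.5 = 48.438
Difference = 48.438 − 41.80 = 6.64

6.64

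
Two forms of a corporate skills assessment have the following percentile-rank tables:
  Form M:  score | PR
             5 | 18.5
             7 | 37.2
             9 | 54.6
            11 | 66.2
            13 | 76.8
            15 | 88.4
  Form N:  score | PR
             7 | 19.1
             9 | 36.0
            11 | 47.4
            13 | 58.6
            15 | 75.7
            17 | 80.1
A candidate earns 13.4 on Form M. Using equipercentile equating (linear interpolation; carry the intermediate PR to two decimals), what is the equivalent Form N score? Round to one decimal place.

PR of 13.4 on Form M: 76.8 + (13.4 − 13)/(15 − 13) × (88.4 − 76.8) = 79.12
On Form N, PR 79.12 falls between score 15 (PR 75.7) and 17 (PR 80.1).
Interpolate: 15 + (79.12 − 75.7)/(80.1 − 75.7) × (17 − 15) = 16.6

16.6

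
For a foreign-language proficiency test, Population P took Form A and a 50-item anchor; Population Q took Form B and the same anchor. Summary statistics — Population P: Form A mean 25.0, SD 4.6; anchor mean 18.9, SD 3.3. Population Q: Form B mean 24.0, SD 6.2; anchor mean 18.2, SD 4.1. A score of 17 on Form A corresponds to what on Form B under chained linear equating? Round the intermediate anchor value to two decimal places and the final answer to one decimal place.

16.4

Form A → anchor (Population P): v = (3.3/4.6)(17 − 25.0) + 18.9 = 13.16
anchor → Form B (Population Q): y = (6.2/4.1)(13.16 − 18.2) + 24.0 = 16.4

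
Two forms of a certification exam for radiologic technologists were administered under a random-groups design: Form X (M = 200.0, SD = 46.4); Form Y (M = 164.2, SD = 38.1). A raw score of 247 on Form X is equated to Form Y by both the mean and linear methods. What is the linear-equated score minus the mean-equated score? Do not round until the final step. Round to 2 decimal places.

Mean-equated: 247 + (164.2 − 200.0) = 211.20
Linear-equated: (38.1/46.4)(247 − 200.0) + 164.2 = 202.793
Difference = 202.793 − 211.20 = -8.41

-8.41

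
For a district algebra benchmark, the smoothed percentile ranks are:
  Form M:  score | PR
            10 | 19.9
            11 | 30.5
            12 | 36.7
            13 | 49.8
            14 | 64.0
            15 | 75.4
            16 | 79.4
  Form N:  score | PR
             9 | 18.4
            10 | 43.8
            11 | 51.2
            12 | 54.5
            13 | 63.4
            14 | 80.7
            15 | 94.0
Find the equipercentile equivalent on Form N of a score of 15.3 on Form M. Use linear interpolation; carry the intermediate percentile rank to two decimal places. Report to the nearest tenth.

PR of 15.3 on Form M: 75.4 + (15.3 − 15)/(16 − 15) × (79.4 − 75.4) = 76.60
On Form N, PR 76.60 falls between score 13 (PR 63.4) and 14 (PR 80.7).
Interpolate: 13 + (76.60 − 63.4)/(80.7 − 63.4) × (14 − 13) = 13.8

13.8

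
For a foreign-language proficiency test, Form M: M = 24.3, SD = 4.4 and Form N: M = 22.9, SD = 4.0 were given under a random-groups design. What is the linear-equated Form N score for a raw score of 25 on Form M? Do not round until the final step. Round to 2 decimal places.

Linear equating: y = (SD_Y/SD_X)(x − M_X) + M_Y
y = (4.0/4.4)(25 − 24.3) + 22.9
y = 0.909091 × 0.7 + 22.9 = 0.6364 + 22.9 = 23.54

23.54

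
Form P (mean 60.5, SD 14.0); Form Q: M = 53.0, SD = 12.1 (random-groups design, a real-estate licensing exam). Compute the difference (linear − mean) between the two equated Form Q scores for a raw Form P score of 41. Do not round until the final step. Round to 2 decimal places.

Mean-equated: 41 + (53.0 − 60.5) = 33.50
Linear-equated: (12.1/14.0)(41 − 60.5) + 53.0 = 36.146
Difference = 36.146 − 33.50 = 2.65

2.65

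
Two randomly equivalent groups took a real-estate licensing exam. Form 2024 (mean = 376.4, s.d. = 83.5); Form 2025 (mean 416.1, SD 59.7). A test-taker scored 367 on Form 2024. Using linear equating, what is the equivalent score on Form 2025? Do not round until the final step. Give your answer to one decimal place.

409.4

Linear equating: y = (SD_Y/SD_X)(x − M_X) + M_Y
y = (59.7/83.5)(367 − 376.4) + 416.1
y = 0.714970 × -9.4 + 416.1 = -6.7207 + 416.1 = 409.4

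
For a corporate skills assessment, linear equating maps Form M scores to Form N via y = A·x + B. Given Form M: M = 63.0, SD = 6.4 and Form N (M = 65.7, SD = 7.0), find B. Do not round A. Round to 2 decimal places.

-3.21

A = SD_Y / SD_X = 7.0 / 6.4 = 1.093750
B = M_Y − A·M_X = 65.7 − 1.093750 × 63.0 = -3.21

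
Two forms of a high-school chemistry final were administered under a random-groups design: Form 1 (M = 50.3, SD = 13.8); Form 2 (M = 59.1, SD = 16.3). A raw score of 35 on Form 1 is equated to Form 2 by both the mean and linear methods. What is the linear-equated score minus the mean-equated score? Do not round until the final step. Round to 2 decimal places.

Mean-equated: 35 + (59.1 − 50.3) = 43.80
Linear-equated: (16.3/13.8)(35 − 50.3) + 59.1 = 41.028
Difference = 41.028 − 43.80 = -2.77

-2.77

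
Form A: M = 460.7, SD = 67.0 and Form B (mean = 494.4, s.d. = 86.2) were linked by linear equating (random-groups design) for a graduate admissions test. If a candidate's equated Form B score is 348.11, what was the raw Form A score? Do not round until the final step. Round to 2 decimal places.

346.99

Invert y = (SD_Y/SD_X)(x − M_X) + M_Y:
x = (SD_X/SD_Y)(y − M_Y) + M_X = (67.0/86.2)(348.11 − 494.4) + 460.7
x = 0.777262 × -146.290 + 460.7 = 346.99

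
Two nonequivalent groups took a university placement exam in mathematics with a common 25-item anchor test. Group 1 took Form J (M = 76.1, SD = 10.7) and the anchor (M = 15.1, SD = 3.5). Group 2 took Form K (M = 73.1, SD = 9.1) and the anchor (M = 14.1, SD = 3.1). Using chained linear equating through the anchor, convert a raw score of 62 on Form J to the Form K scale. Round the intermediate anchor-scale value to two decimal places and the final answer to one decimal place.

62.5

Form J → anchor (Group 1): v = (3.5/10.7)(62 − 76.1) + 15.1 = 10.49
anchor → Form K (Group 2): y = (9.1/3.1)(10.49 − 14.1) + 73.1 = 62.5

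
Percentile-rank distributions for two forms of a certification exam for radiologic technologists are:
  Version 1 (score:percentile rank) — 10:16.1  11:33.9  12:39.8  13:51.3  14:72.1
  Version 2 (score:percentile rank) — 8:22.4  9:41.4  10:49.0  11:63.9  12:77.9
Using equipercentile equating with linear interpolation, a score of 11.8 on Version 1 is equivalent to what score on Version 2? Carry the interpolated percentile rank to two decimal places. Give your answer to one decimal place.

PR of 11.8 on Version 1: 33.9 + (11.8 − 11)/(12 − 11) × (39.8 − 33.9) = 38.62
On Version 2, PR 38.62 falls between score 8 (PR 22.4) and 9 (PR 41.4).
Interpolate: 8 + (38.62 − 22.4)/(41.4 − 22.4) × (9 − 8) = 8.9

8.9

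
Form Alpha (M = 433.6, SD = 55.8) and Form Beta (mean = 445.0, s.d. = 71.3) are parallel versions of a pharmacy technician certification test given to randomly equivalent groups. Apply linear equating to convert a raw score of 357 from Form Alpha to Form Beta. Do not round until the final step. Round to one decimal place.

347.1

Linear equating: y = (SD_Y/SD_X)(x − M_X) + M_Y
y = (71.3/55.8)(357 − 433.6) + 445.0
y = 1.277778 × -76.6 + 445.0 = -97.8778 + 445.0 = 347.1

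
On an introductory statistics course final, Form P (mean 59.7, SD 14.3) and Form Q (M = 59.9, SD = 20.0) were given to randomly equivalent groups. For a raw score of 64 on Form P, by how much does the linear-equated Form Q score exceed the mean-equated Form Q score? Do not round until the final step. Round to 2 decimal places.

1.71

Mean-equated: 64 + (59.9 − 59.7) = 64.20
Linear-equated: (20.0/14.3)(64 − 59.7) + 59.9 = 65.914
Difference = 65.914 − 64.20 = 1.71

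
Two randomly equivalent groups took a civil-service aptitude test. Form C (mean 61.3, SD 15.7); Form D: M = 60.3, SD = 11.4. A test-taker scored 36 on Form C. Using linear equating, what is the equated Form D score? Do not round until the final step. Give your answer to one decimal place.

Linear equating: y = (SD_Y/SD_X)(x − M_X) + M_Y
y = (11.4/15.7)(36 − 61.3) + 60.3
y = 0.726115 × -25.3 + 60.3 = -18.3707 + 60.3 = 41.9

41.9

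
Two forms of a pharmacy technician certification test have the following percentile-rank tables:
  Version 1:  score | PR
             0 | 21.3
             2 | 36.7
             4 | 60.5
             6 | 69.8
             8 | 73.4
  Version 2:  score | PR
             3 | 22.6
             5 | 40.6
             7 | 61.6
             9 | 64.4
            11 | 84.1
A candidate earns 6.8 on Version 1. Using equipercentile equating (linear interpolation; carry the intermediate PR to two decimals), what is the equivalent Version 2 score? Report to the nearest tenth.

PR of 6.8 on Version 1: 69.8 + (6.8 − 6)/(8 − 6) × (73.4 − 69.8) = 71.24
On Version 2, PR 71.24 falls between score 9 (PR 64.4) and 11 (PR 84.1).
Interpolate: 9 + (71.24 − 64.4)/(84.1 − 64.4) × (11 − 9) = 9.7

9.7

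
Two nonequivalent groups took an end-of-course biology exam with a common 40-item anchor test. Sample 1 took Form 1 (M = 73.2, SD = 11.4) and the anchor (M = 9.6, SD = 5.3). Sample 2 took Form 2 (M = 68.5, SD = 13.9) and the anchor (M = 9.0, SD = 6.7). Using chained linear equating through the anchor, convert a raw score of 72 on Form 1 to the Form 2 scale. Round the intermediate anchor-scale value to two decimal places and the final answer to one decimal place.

68.6

Form 1 → anchor (Sample 1): v = (5.3/11.4)(72 − 73.2) + 9.6 = 9.04
anchor → Form 2 (Sample 2): y = (13.9/6.7)(9.04 − 9.0) + 68.5 = 68.6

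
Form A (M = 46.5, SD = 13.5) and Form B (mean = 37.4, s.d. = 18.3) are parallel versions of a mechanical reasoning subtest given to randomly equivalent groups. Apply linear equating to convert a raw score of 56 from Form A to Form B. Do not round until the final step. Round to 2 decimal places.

Linear equating: y = (SD_Y/SD_X)(x − M_X) + M_Y
y = (18.3/13.5)(56 − 46.5) + 37.4
y = 1.355556 × 9.5 + 37.4 = 12.8778 + 37.4 = 50.28

50.28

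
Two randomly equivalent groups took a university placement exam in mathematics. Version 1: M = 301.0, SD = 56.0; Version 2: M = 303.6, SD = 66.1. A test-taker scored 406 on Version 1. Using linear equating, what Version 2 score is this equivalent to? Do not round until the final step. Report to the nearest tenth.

427.5

Linear equating: y = (SD_Y/SD_X)(x − M_X) + M_Y
y = (66.1/56.0)(406 − 301.0) + 303.6
y = 1.180357 × 105.0 + 303.6 = 123.9375 + 303.6 = 427.5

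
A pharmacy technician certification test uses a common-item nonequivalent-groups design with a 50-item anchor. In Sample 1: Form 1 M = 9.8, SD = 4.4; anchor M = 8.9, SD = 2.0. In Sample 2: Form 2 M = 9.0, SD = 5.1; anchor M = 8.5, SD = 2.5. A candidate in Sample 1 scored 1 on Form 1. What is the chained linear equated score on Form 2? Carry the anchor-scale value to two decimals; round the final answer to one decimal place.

Form 1 → anchor (Sample 1): v = (2.0/4.4)(1 − 9.8) + 8.9 = 4.90
anchor → Form 2 (Sample 2): y = (5.1/2.5)(4.90 − 8.5) + 9.0 = 1.7

1.7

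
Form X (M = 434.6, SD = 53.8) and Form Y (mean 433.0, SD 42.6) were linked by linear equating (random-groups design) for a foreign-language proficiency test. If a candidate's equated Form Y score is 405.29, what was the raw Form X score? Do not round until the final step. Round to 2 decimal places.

Invert y = (SD_Y/SD_X)(x − M_X) + M_Y:
x = (SD_X/SD_Y)(y − M_Y) + M_X = (53.8/42.6)(405.29 − 433.0) + 434.6
x = 1.262911 × -27.710 + 434.6 = 399.60

399.60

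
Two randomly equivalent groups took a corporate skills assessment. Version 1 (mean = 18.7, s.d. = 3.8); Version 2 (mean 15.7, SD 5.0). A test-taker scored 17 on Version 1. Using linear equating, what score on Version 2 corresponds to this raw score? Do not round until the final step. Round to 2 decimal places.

Linear equating: y = (SD_Y/SD_X)(x − M_X) + M_Y
y = (5.0/3.8)(17 − 18.7) + 15.7
y = 1.315789 × -1.7 + 15.7 = -2.2368 + 15.7 = 13.46

13.46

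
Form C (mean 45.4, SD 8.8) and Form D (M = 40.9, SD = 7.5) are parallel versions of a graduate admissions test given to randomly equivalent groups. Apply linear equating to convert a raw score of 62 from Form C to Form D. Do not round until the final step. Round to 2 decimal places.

Linear equating: y = (SD_Y/SD_X)(x − M_X) + M_Y
y = (7.5/8.8)(62 − 45.4) + 40.9
y = 0.852273 × 16.6 + 40.9 = 14.1477 + 40.9 = 55.05

55.05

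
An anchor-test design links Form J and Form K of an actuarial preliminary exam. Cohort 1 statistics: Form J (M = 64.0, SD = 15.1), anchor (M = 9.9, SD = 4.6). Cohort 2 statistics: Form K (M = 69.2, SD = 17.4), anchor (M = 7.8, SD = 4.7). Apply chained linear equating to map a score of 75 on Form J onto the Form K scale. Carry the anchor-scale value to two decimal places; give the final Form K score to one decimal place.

Form J → anchor (Cohort 1): v = (4.6/15.1)(75 − 64.0) + 9.9 = 13.25
anchor → Form K (Cohort 2): y = (17.4/4.7)(13.25 − 7.8) + 69.2 = 89.4

89.4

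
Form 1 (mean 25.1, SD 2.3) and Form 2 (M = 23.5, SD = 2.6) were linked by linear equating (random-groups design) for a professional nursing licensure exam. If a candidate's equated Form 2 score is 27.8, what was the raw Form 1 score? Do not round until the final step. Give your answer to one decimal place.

28.9

Invert y = (SD_Y/SD_X)(x − M_X) + M_Y:
x = (SD_X/SD_Y)(y − M_Y) + M_X = (2.3/2.6)(27.8 − 23.5) + 25.1
x = 0.884615 × 4.300 + 25.1 = 28.9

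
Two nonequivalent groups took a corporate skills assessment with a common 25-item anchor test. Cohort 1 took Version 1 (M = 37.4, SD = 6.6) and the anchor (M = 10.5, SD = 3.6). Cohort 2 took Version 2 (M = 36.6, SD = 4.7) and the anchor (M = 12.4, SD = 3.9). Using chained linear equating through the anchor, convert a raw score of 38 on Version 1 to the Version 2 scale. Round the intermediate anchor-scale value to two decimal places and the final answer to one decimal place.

Version 1 → anchor (Cohort 1): v = (3.6/6.6)(38 − 37.4) + 10.5 = 10.83
anchor → Version 2 (Cohort 2): y = (4.7/3.9)(10.83 − 12.4) + 36.6 = 34.7

34.7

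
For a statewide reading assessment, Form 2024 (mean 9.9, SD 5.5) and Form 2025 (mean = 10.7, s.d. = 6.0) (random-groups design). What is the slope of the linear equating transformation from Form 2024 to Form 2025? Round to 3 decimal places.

A = SD_Y / SD_X = 6.0 / 5.5 = 1.091

1.091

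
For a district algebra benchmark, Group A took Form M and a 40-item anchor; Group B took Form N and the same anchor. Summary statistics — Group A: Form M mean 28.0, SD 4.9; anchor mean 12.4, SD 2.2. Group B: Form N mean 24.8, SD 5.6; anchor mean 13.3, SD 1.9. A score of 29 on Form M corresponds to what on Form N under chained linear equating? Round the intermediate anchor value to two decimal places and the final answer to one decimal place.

Form M → anchor (Group A): v = (2.2/4.9)(29 − 28.0) + 12.4 = 12.85
anchor → Form N (Group B): y = (5.6/1.9)(12.85 − 13.3) + 24.8 = 23.5

23.5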